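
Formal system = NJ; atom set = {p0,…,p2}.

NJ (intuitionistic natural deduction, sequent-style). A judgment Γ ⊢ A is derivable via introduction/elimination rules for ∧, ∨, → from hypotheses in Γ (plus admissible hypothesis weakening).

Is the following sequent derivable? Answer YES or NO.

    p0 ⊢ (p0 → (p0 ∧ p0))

Proof tree:
[→I] p0 ⊢ (p0 → (p0 ∧ p0))
  [Wk] p0, p0 ⊢ (p0 ∧ p0)
    [∧I] p0 ⊢ (p0 ∧ p0)
      [Ax] p0 ⊢ p0
      [Ax] p0 ⊢ p0

Result: YES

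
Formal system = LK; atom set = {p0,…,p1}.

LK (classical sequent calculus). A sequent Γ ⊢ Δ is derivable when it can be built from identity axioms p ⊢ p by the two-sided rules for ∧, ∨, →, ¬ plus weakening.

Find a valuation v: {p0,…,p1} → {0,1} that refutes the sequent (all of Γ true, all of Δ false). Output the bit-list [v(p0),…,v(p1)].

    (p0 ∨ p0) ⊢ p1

Search for a countermodel by truth-table:
  v=00: Γ:[(p0 ∨ p0)=F] Δ:[p1=F] refutes=False
  v=01: Γ:[(p0 ∨ p0)=F] Δ:[p1=T] refutes=False
  v=10: Γ:[(p0 ∨ p0)=T] Δ:[p1=F] refutes=True  ← countermodel

Result: [1, 0]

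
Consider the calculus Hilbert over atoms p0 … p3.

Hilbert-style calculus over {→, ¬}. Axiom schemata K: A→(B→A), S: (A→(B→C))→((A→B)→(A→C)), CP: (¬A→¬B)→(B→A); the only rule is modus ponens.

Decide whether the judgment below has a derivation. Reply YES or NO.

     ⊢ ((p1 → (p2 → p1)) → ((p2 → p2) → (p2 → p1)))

Truth-table refutation:
  v=0000: Γ:[] Δ:[((p1 → (p2 → p1)) → ((p2 → p2) → (p2 → p1)))=T] refutes=False
  v=0001: Γ:[] Δ:[((p1 → (p2 → p1)) → ((p2 → p2) → (p2 → p1)))=T] refutes=False
  v=0010: Γ:[] Δ:[((p1 → (p2 → p1)) → ((p2 → p2) → (p2 → p1)))=F] refutes=True  ← countermodel

Result: NO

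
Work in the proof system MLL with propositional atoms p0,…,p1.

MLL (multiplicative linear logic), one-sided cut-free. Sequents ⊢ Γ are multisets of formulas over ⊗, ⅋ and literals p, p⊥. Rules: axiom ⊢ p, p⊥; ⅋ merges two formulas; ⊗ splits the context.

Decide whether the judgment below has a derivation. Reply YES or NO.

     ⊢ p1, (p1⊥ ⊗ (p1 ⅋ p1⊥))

Derivation (root first):
[⊗]  ⊢ p1, (p1⊥ ⊗ (p1 ⅋ p1⊥))
  [Ax]  ⊢ p1, p1⊥
  [⅋]  ⊢ (p1 ⅋ p1⊥)
    [Ax]  ⊢ p1, p1⊥

Result: YES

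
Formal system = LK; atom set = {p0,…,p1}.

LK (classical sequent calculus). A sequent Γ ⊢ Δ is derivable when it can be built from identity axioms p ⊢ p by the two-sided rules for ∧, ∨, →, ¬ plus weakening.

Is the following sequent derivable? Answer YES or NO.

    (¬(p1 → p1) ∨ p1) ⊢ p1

Proof tree:
[∨L] (¬(p1 → p1) ∨ p1) ⊢ p1
  [¬L] ¬(p1 → p1) ⊢ 
    [→R]  ⊢ (p1 → p1)
      [Ax] p1 ⊢ p1
  [Ax] p1 ⊢ p1

Result: YES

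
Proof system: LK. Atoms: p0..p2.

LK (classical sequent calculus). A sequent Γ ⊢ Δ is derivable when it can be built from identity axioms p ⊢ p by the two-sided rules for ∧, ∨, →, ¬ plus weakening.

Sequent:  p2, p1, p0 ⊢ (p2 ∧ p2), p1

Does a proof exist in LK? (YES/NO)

Proof tree:
[WR] p2, p1, p0 ⊢ (p2 ∧ p2), p1
  [WL] p2, p1, p0 ⊢ (p2 ∧ p2)
    [WL] p2, p1 ⊢ (p2 ∧ p2)
      [∧R] p2 ⊢ (p2 ∧ p2)
        [Ax] p2 ⊢ p2
        [Ax] p2 ⊢ p2

Result: YES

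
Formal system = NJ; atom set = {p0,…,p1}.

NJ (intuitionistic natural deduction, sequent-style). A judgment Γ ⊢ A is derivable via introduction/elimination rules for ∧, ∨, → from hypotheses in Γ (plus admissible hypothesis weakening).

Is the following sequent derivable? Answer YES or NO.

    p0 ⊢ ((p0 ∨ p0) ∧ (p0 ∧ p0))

Proof tree:
[∧I] p0 ⊢ ((p0 ∨ p0) ∧ (p0 ∧ p0))
  [∨I₁] p0 ⊢ (p0 ∨ p0)
    [Ax] p0 ⊢ p0
  [∧I] p0 ⊢ (p0 ∧ p0)
    [Ax] p0 ⊢ p0
    [Ax] p0 ⊢ p0

Result: YES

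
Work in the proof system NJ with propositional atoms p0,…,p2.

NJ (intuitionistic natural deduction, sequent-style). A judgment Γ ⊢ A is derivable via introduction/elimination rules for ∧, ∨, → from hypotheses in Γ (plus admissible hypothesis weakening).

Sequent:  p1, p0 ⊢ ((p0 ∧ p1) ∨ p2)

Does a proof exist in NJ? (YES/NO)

Proof tree:
[∨I₁] p1, p0 ⊢ ((p0 ∧ p1) ∨ p2)
  [∧I] p1, p0 ⊢ (p0 ∧ p1)
    [Ax] p0 ⊢ p0
    [Wk] p1, p1 ⊢ p1
      [Ax] p1 ⊢ p1

Result: YES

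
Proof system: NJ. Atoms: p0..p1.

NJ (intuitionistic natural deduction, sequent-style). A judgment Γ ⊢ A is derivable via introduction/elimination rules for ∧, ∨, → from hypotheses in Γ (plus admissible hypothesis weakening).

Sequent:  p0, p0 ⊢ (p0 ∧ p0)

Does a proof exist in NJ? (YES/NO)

Derivation (root first):
[Wk] p0, p0 ⊢ (p0 ∧ p0)
  [∧I] p0 ⊢ (p0 ∧ p0)
    [Ax] p0 ⊢ p0
    [Ax] p0 ⊢ p0

Result: YES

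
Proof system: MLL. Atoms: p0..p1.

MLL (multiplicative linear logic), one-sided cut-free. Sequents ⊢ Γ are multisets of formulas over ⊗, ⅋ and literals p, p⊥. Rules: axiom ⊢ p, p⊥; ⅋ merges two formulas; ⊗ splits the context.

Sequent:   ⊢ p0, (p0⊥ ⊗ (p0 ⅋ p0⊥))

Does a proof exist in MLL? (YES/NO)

Proof tree:
[⊗]  ⊢ p0, (p0⊥ ⊗ (p0 ⅋ p0⊥))
  [Ax]  ⊢ p0, p0⊥
  [⅋]  ⊢ (p0 ⅋ p0⊥)
    [Ax]  ⊢ p0, p0⊥

Result: YES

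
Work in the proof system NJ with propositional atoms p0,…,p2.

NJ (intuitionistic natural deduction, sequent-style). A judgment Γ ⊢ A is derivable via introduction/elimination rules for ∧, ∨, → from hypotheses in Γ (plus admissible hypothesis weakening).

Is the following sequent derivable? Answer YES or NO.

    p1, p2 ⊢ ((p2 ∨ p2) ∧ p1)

Derivation trace:
[∧I] p1, p2 ⊢ ((p2 ∨ p2) ∧ p1)
  [∨I₂] p2 ⊢ (p2 ∨ p2)
    [Ax] p2 ⊢ p2
  [Ax] p1 ⊢ p1

Result: YES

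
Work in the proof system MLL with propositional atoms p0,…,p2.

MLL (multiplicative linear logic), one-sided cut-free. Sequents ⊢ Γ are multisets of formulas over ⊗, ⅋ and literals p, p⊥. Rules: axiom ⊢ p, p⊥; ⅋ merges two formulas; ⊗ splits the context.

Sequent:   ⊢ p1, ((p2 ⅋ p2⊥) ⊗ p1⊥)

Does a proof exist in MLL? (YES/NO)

Derivation (root first):
[⊗]  ⊢ p1, ((p2 ⅋ p2⊥) ⊗ p1⊥)
  [⅋]  ⊢ (p2 ⅋ p2⊥)
    [Ax]  ⊢ p2, p2⊥
  [Ax]  ⊢ p1, p1⊥

Result: YES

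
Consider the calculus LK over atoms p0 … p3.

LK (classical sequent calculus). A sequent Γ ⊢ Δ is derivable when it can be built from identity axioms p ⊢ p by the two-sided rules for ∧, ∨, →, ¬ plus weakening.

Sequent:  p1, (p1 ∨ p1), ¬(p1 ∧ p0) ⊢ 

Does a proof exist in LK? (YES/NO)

Search for a countermodel by truth-table:
  v=0000: Γ:[p1=F, (p1 ∨ p1)=F, ¬(p1 ∧ p0)=T] Δ:[] refutes=False
  v=0001: Γ:[p1=F, (p1 ∨ p1)=F, ¬(p1 ∧ p0)=T] Δ:[] refutes=False
  v=0010: Γ:[p1=F, (p1 ∨ p1)=F, ¬(p1 ∧ p0)=T] Δ:[] refutes=False
  v=0011: Γ:[p1=F, (p1 ∨ p1)=F, ¬(p1 ∧ p0)=T] Δ:[] refutes=False
  v=0100: Γ:[p1=T, (p1 ∨ p1)=T, ¬(p1 ∧ p0)=T] Δ:[] refutes=True  ← countermodel

Result: NO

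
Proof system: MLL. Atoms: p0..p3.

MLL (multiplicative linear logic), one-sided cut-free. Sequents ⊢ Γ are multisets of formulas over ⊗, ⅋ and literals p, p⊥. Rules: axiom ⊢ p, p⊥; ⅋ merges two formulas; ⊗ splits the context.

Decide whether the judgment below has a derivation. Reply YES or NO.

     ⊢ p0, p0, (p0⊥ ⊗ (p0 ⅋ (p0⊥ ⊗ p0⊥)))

Derivation (root first):
[⊗]  ⊢ p0, p0, (p0⊥ ⊗ (p0 ⅋ (p0⊥ ⊗ p0⊥)))
  [Ax]  ⊢ p0, p0⊥
  [⅋]  ⊢ p0, (p0 ⅋ (p0⊥ ⊗ p0⊥))
    [⊗]  ⊢ p0, p0, (p0⊥ ⊗ p0⊥)
      [Ax]  ⊢ p0, p0⊥
      [Ax]  ⊢ p0, p0⊥

Result: YES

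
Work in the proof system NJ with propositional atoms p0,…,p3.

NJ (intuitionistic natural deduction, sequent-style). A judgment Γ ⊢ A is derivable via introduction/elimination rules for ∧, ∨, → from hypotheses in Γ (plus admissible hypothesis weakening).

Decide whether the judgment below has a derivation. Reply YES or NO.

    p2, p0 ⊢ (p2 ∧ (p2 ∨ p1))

Proof tree:
[∧I] p2, p0 ⊢ (p2 ∧ (p2 ∨ p1))
  [Wk] p2, p0 ⊢ p2
    [Ax] p2 ⊢ p2
  [∨I₁] p2, p0 ⊢ (p2 ∨ p1)
    [Wk] p2, p0 ⊢ p2
      [Ax] p2 ⊢ p2

Result: YES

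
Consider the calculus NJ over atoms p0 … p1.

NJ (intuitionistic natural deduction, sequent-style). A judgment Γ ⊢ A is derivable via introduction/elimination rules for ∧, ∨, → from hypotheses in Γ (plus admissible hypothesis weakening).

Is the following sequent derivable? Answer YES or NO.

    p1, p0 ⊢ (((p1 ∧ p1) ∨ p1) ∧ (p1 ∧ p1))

Derivation trace:
[∧I] p1, p0 ⊢ (((p1 ∧ p1) ∨ p1) ∧ (p1 ∧ p1))
  [∨I₁] p1, p0 ⊢ ((p1 ∧ p1) ∨ p1)
    [Wk] p1, p0 ⊢ (p1 ∧ p1)
      [∧I] p1 ⊢ (p1 ∧ p1)
        [Ax] p1 ⊢ p1
        [Ax] p1 ⊢ p1
  [Wk] p1, p0 ⊢ (p1 ∧ p1)
    [∧I] p1 ⊢ (p1 ∧ p1)
      [Ax] p1 ⊢ p1
      [Ax] p1 ⊢ p1

Result: YES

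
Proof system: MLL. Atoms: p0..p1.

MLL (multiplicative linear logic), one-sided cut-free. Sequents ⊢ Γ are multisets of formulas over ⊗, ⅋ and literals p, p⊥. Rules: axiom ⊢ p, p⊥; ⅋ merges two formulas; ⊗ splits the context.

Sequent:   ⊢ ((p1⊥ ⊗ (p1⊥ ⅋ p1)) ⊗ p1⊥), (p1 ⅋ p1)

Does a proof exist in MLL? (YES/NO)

Proof tree:
[⅋]  ⊢ ((p1⊥ ⊗ (p1⊥ ⅋ p1)) ⊗ p1⊥), (p1 ⅋ p1)
  [⊗]  ⊢ p1, p1, ((p1⊥ ⊗ (p1⊥ ⅋ p1)) ⊗ p1⊥)
    [⊗]  ⊢ p1, (p1⊥ ⊗ (p1⊥ ⅋ p1))
      [Ax]  ⊢ p1, p1⊥
      [⅋]  ⊢ (p1⊥ ⅋ p1)
        [Ax]  ⊢ p1, p1⊥
    [Ax]  ⊢ p1, p1⊥

Result: YES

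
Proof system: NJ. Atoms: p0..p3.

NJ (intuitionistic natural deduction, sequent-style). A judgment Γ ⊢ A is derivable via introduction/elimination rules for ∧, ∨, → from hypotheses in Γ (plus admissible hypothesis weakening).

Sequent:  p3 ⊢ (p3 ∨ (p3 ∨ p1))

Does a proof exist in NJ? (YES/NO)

Derivation (root first):
[∨I₂] p3 ⊢ (p3 ∨ (p3 ∨ p1))
  [∨I₁] p3 ⊢ (p3 ∨ p1)
    [Ax] p3 ⊢ p3

Result: YES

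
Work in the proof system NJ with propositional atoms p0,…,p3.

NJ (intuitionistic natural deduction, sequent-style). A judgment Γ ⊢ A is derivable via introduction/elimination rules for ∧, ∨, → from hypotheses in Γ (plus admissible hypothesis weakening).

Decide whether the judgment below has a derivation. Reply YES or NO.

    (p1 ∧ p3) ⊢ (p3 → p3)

Proof tree:
[→I] (p1 ∧ p3) ⊢ (p3 → p3)
  [Wk] p3, (p1 ∧ p3) ⊢ p3
    [Ax] p3 ⊢ p3

Result: YES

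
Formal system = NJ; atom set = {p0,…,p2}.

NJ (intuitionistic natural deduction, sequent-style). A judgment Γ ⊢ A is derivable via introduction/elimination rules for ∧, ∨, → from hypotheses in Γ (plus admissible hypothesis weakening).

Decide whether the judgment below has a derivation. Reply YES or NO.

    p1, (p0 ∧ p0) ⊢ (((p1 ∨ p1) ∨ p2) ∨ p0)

Proof tree:
[∨I₁] p1, (p0 ∧ p0) ⊢ (((p1 ∨ p1) ∨ p2) ∨ p0)
  [∨I₁] p1, (p0 ∧ p0) ⊢ ((p1 ∨ p1) ∨ p2)
    [∨I₁] p1, (p0 ∧ p0) ⊢ (p1 ∨ p1)
      [Wk] p1, (p0 ∧ p0) ⊢ p1
        [Ax] p1 ⊢ p1

Result: YES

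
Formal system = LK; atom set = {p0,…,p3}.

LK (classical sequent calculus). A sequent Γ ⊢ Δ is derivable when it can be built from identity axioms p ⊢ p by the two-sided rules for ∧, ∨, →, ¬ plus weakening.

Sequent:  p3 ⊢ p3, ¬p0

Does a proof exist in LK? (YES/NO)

Proof tree:
[¬R] p3 ⊢ p3, ¬p0
  [WL] p3, p0 ⊢ p3
    [Ax] p3 ⊢ p3

Result: YES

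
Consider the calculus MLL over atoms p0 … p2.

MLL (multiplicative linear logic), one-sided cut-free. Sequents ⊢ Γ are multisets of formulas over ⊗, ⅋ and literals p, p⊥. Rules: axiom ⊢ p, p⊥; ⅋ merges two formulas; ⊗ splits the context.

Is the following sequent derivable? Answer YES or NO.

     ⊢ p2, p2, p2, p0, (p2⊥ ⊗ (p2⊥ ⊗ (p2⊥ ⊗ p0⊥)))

Derivation (root first):
[⊗]  ⊢ p2, p2, p2, p0, (p2⊥ ⊗ (p2⊥ ⊗ (p2⊥ ⊗ p0⊥)))
  [Ax]  ⊢ p2, p2⊥
  [⊗]  ⊢ p2, p2, p0, (p2⊥ ⊗ (p2⊥ ⊗ p0⊥))
    [Ax]  ⊢ p2, p2⊥
    [⊗]  ⊢ p2, p0, (p2⊥ ⊗ p0⊥)
      [Ax]  ⊢ p2, p2⊥
      [Ax]  ⊢ p0, p0⊥

Result: YES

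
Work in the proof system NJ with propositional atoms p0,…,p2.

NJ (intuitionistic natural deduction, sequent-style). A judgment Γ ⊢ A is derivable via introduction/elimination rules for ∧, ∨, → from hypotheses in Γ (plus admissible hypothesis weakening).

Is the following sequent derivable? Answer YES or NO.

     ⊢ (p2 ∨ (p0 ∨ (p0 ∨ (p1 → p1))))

Derivation (root first):
[∨I₂]  ⊢ (p2 ∨ (p0 ∨ (p0 ∨ (p1 → p1))))
  [∨I₂]  ⊢ (p0 ∨ (p0 ∨ (p1 → p1)))
    [∨I₂]  ⊢ (p0 ∨ (p1 → p1))
      [→I]  ⊢ (p1 → p1)
        [Ax] p1 ⊢ p1

Result: YES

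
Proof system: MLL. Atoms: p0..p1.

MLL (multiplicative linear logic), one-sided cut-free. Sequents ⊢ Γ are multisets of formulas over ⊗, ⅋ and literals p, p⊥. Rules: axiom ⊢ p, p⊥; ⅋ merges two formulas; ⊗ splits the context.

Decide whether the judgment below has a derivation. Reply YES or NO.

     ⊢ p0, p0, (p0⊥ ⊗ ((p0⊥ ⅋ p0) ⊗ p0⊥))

Proof tree:
[⊗]  ⊢ p0, p0, (p0⊥ ⊗ ((p0⊥ ⅋ p0) ⊗ p0⊥))
  [Ax]  ⊢ p0, p0⊥
  [⊗]  ⊢ p0, ((p0⊥ ⅋ p0) ⊗ p0⊥)
    [⅋]  ⊢ (p0⊥ ⅋ p0)
      [Ax]  ⊢ p0, p0⊥
    [Ax]  ⊢ p0, p0⊥

Result: YES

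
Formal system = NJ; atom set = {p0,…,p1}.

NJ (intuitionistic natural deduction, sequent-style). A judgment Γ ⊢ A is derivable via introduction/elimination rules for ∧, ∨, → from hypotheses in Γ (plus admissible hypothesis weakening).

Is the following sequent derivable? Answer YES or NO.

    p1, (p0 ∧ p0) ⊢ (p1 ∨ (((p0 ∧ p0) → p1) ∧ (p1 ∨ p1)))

Derivation (root first):
[∨I₂] p1, (p0 ∧ p0) ⊢ (p1 ∨ (((p0 ∧ p0) → p1) ∧ (p1 ∨ p1)))
  [∧I] p1, (p0 ∧ p0) ⊢ (((p0 ∧ p0) → p1) ∧ (p1 ∨ p1))
    [→I] p1 ⊢ ((p0 ∧ p0) → p1)
      [Wk] p1, (p0 ∧ p0) ⊢ p1
        [Ax] p1 ⊢ p1
    [∨I₁] p1, (p0 ∧ p0) ⊢ (p1 ∨ p1)
      [Wk] p1, (p0 ∧ p0) ⊢ p1
        [Ax] p1 ⊢ p1

Result: YES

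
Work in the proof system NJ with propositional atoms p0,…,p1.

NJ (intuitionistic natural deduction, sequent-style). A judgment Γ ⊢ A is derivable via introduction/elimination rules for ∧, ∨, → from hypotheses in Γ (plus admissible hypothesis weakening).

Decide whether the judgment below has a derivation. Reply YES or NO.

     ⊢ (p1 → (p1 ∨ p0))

Derivation trace:
[→I]  ⊢ (p1 → (p1 ∨ p0))
  [∨I₁] p1 ⊢ (p1 ∨ p0)
    [Ax] p1 ⊢ p1

Result: YES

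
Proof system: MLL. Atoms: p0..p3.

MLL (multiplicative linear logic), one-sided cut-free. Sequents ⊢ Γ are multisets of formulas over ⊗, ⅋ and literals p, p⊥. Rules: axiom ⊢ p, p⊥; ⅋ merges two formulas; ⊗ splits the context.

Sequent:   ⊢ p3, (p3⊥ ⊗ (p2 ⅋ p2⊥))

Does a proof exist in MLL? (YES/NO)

Proof tree:
[⊗]  ⊢ p3, (p3⊥ ⊗ (p2 ⅋ p2⊥))
  [Ax]  ⊢ p3, p3⊥
  [⅋]  ⊢ (p2 ⅋ p2⊥)
    [Ax]  ⊢ p2, p2⊥

Result: YES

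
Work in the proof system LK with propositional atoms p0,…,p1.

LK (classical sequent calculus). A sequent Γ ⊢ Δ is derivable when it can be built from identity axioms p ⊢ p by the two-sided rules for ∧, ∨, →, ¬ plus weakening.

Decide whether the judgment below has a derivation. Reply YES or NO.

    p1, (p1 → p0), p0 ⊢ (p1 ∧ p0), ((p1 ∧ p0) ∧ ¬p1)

Derivation trace:
[∧R] p1, (p1 → p0), p0 ⊢ (p1 ∧ p0), ((p1 ∧ p0) ∧ ¬p1)
  [∧R] p1, p0 ⊢ (p1 ∧ p0)
    [Ax] p1 ⊢ p1
    [Ax] p0 ⊢ p0
  [¬R] (p1 → p0) ⊢ (p1 ∧ p0), ¬p1
    [→L] p1, (p1 → p0) ⊢ (p1 ∧ p0)
      [Ax] p1 ⊢ p1
      [∧R] p1, p0 ⊢ (p1 ∧ p0)
        [Ax] p1 ⊢ p1
        [Ax] p0 ⊢ p0

Result: YES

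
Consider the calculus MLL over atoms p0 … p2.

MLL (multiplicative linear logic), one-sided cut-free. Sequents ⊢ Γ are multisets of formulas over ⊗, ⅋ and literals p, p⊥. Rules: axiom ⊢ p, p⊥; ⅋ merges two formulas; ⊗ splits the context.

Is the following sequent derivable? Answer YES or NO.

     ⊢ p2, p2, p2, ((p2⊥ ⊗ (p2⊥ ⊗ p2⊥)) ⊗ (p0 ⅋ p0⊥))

Derivation trace:
[⊗]  ⊢ p2, p2, p2, ((p2⊥ ⊗ (p2⊥ ⊗ p2⊥)) ⊗ (p0 ⅋ p0⊥))
  [⊗]  ⊢ p2, p2, p2, (p2⊥ ⊗ (p2⊥ ⊗ p2⊥))
    [Ax]  ⊢ p2, p2⊥
    [⊗]  ⊢ p2, p2, (p2⊥ ⊗ p2⊥)
      [Ax]  ⊢ p2, p2⊥
      [Ax]  ⊢ p2, p2⊥
  [⅋]  ⊢ (p0 ⅋ p0⊥)
    [Ax]  ⊢ p0, p0⊥

Result: YES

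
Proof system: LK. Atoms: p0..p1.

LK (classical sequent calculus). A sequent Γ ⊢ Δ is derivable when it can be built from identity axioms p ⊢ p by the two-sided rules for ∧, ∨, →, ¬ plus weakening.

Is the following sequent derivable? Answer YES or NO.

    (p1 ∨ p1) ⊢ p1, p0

Derivation trace:
[∨L] (p1 ∨ p1) ⊢ p1, p0
  [WR] p1 ⊢ p1, p0
    [Ax] p1 ⊢ p1
  [Ax] p1 ⊢ p1

Result: YES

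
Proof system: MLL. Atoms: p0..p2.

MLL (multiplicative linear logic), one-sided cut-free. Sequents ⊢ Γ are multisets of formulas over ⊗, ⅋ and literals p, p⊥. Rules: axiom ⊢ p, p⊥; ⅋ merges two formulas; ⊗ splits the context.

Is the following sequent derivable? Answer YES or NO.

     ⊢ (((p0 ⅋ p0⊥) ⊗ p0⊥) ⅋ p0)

Derivation trace:
[⅋]  ⊢ (((p0 ⅋ p0⊥) ⊗ p0⊥) ⅋ p0)
  [⊗]  ⊢ p0, ((p0 ⅋ p0⊥) ⊗ p0⊥)
    [⅋]  ⊢ (p0 ⅋ p0⊥)
      [Ax]  ⊢ p0, p0⊥
    [Ax]  ⊢ p0, p0⊥

Result: YES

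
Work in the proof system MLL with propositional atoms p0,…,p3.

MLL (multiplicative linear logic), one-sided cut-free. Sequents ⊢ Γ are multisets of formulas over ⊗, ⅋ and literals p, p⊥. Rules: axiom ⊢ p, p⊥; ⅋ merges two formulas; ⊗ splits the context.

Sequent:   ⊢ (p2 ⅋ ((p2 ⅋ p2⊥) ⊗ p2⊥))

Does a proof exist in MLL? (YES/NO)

Derivation (root first):
[⅋]  ⊢ (p2 ⅋ ((p2 ⅋ p2⊥) ⊗ p2⊥))
  [⊗]  ⊢ p2, ((p2 ⅋ p2⊥) ⊗ p2⊥)
    [⅋]  ⊢ (p2 ⅋ p2⊥)
      [Ax]  ⊢ p2, p2⊥
    [Ax]  ⊢ p2, p2⊥

Result: YES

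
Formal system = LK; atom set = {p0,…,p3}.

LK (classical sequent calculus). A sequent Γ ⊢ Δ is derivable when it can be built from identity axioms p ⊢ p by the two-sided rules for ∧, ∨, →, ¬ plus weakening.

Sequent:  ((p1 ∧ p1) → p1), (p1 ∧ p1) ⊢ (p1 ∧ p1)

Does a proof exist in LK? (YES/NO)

Derivation (root first):
[∧L] ((p1 ∧ p1) → p1), (p1 ∧ p1) ⊢ (p1 ∧ p1)
  [WL] p1, ((p1 ∧ p1) → p1), p1 ⊢ (p1 ∧ p1)
    [→L] p1, ((p1 ∧ p1) → p1) ⊢ (p1 ∧ p1)
      [∧R] p1 ⊢ (p1 ∧ p1)
        [Ax] p1 ⊢ p1
        [Ax] p1 ⊢ p1
      [∧R] p1 ⊢ (p1 ∧ p1)
        [Ax] p1 ⊢ p1
        [Ax] p1 ⊢ p1

Result: YES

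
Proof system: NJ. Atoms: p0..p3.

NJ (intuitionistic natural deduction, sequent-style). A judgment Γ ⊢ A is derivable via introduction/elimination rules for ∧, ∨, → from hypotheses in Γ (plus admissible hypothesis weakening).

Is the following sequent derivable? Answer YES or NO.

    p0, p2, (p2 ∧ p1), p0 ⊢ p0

Derivation trace:
[Wk] p0, p2, (p2 ∧ p1), p0 ⊢ p0
  [Wk] p0, p2, (p2 ∧ p1) ⊢ p0
    [Wk] p0, p2 ⊢ p0
      [Ax] p0 ⊢ p0

Result: YES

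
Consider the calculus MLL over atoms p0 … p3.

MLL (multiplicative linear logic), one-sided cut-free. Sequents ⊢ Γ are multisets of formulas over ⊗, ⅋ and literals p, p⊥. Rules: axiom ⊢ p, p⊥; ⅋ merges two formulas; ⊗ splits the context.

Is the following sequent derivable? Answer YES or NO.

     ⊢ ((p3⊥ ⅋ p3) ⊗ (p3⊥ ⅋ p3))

Derivation (root first):
[⊗]  ⊢ ((p3⊥ ⅋ p3) ⊗ (p3⊥ ⅋ p3))
  [⅋]  ⊢ (p3⊥ ⅋ p3)
    [Ax]  ⊢ p3, p3⊥
  [⅋]  ⊢ (p3⊥ ⅋ p3)
    [Ax]  ⊢ p3, p3⊥

Result: YES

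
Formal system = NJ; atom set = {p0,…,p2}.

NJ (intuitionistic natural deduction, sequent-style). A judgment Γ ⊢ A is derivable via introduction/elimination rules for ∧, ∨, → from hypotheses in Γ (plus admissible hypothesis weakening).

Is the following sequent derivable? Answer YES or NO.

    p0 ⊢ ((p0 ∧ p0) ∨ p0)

Derivation trace:
[∨I₁] p0 ⊢ ((p0 ∧ p0) ∨ p0)
  [∧I] p0 ⊢ (p0 ∧ p0)
    [Ax] p0 ⊢ p0
    [Ax] p0 ⊢ p0

Result: YES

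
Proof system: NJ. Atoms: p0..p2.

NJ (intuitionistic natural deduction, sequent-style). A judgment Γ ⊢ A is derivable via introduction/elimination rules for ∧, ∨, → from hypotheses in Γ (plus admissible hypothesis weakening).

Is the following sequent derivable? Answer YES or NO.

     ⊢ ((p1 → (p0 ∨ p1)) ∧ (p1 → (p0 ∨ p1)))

Derivation (root first):
[∧I]  ⊢ ((p1 → (p0 ∨ p1)) ∧ (p1 → (p0 ∨ p1)))
  [→I]  ⊢ (p1 → (p0 ∨ p1))
    [∨I₂] p1 ⊢ (p0 ∨ p1)
      [Ax] p1 ⊢ p1
  [→I]  ⊢ (p1 → (p0 ∨ p1))
    [∨I₂] p1 ⊢ (p0 ∨ p1)
      [Ax] p1 ⊢ p1

Result: YES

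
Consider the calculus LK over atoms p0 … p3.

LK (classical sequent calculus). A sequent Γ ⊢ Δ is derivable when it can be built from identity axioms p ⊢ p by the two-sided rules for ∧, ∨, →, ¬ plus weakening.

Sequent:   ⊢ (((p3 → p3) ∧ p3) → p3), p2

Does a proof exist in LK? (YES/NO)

Derivation (root first):
[WR]  ⊢ (((p3 → p3) ∧ p3) → p3), p2
  [→R]  ⊢ (((p3 → p3) ∧ p3) → p3)
    [∧L] ((p3 → p3) ∧ p3) ⊢ p3
      [→L] p3, (p3 → p3) ⊢ p3
        [Ax] p3 ⊢ p3
        [Ax] p3 ⊢ p3

Result: YES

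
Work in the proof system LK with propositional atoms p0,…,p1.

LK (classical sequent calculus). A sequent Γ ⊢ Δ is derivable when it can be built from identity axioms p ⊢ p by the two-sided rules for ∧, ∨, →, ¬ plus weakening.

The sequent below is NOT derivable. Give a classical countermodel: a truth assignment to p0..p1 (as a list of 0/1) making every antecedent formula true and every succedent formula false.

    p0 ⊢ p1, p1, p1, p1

Truth-table refutation:
  v=00: Γ:[p0=F] Δ:[p1=F, p1=F, p1=F, p1=F] refutes=False
  v=01: Γ:[p0=F] Δ:[p1=T, p1=T, p1=T, p1=T] refutes=False
  v=10: Γ:[p0=T] Δ:[p1=F, p1=F, p1=F, p1=F] refutes=True  ← countermodel

Result: [1, 0]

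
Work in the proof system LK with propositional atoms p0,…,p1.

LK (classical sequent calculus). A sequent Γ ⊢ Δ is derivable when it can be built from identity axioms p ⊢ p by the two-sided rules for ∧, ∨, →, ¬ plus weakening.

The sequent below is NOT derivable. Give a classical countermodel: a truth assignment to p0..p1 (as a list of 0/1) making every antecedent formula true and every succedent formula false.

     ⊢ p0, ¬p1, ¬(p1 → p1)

Truth-table refutation:
  v=00: Γ:[] Δ:[p0=F, ¬p1=T, ¬(p1 → p1)=F] refutes=False
  v=01: Γ:[] Δ:[p0=F, ¬p1=F, ¬(p1 → p1)=F] refutes=True  ← countermodel

Result: [0, 1]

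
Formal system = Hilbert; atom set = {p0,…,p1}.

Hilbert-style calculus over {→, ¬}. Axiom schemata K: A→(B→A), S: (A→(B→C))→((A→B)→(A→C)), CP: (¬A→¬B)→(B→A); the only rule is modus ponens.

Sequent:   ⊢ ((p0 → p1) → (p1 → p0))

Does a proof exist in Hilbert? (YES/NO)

Search for a countermodel by truth-table:
  v=00: Γ:[] Δ:[((p0 → p1) → (p1 → p0))=T] refutes=False
  v=01: Γ:[] Δ:[((p0 → p1) → (p1 → p0))=F] refutes=True  ← countermodel

Result: NO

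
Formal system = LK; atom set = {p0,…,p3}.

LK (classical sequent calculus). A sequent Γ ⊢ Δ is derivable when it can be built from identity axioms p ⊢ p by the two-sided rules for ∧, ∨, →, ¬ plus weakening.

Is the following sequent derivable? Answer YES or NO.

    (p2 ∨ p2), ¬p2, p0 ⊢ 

Proof tree:
[WL] (p2 ∨ p2), ¬p2, p0 ⊢ 
  [¬L] (p2 ∨ p2), ¬p2 ⊢ 
    [∨L] (p2 ∨ p2) ⊢ p2
      [Ax] p2 ⊢ p2
      [Ax] p2 ⊢ p2

Result: YES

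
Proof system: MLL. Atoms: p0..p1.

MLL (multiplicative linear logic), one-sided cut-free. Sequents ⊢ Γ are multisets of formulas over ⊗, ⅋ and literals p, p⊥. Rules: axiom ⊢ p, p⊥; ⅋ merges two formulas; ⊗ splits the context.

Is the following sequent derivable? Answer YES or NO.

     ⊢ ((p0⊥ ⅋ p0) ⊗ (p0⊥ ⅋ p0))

Proof tree:
[⊗]  ⊢ ((p0⊥ ⅋ p0) ⊗ (p0⊥ ⅋ p0))
  [⅋]  ⊢ (p0⊥ ⅋ p0)
    [Ax]  ⊢ p0, p0⊥
  [⅋]  ⊢ (p0⊥ ⅋ p0)
    [Ax]  ⊢ p0, p0⊥

Result: YES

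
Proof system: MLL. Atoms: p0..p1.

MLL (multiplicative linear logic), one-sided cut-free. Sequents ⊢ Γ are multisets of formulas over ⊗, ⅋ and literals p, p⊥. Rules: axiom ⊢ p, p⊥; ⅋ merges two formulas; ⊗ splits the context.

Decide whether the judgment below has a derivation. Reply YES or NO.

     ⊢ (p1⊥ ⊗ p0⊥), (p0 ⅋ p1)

Proof tree:
[⅋]  ⊢ (p1⊥ ⊗ p0⊥), (p0 ⅋ p1)
  [⊗]  ⊢ p1, p0, (p1⊥ ⊗ p0⊥)
    [Ax]  ⊢ p1, p1⊥
    [Ax]  ⊢ p0, p0⊥

Result: YES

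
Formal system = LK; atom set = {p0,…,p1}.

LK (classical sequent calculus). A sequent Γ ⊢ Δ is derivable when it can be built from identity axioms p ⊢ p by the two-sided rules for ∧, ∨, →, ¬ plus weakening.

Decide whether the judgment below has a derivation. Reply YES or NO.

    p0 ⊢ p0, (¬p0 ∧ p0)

Proof tree:
[∧R] p0 ⊢ p0, (¬p0 ∧ p0)
  [¬R]  ⊢ p0, ¬p0
    [Ax] p0 ⊢ p0
  [Ax] p0 ⊢ p0

Result: YES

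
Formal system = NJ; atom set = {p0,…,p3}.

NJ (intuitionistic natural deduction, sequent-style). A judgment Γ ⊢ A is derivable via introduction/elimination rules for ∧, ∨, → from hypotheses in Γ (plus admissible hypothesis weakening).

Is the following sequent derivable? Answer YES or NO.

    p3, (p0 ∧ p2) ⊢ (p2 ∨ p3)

Derivation trace:
[∨I₂] p3, (p0 ∧ p2) ⊢ (p2 ∨ p3)
  [Wk] p3, (p0 ∧ p2) ⊢ p3
    [Ax] p3 ⊢ p3

Result: YES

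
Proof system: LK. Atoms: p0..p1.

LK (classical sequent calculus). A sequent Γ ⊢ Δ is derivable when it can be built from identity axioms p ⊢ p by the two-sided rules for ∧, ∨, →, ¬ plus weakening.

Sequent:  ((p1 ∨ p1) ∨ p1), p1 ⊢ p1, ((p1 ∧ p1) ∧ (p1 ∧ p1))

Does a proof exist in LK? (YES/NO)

Derivation trace:
[∧R] ((p1 ∨ p1) ∨ p1), p1 ⊢ p1, ((p1 ∧ p1) ∧ (p1 ∧ p1))
  [∨L] ((p1 ∨ p1) ∨ p1) ⊢ p1, (p1 ∧ p1)
    [∨L] (p1 ∨ p1) ⊢ p1
      [Ax] p1 ⊢ p1
      [WR] p1 ⊢ p1, p1
        [Ax] p1 ⊢ p1
    [∧R] p1 ⊢ p1, (p1 ∧ p1)
      [WR] p1 ⊢ p1, p1
        [Ax] p1 ⊢ p1
      [Ax] p1 ⊢ p1
  [∧R] p1 ⊢ p1, (p1 ∧ p1)
    [WR] p1 ⊢ p1, p1
      [Ax] p1 ⊢ p1
    [Ax] p1 ⊢ p1

Result: YES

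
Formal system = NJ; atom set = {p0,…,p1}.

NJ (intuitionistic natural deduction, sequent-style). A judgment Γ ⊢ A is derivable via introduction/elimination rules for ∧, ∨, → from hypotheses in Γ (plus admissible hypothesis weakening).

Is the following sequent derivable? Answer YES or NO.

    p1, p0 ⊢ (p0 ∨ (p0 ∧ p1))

Proof tree:
[∨I₂] p1, p0 ⊢ (p0 ∨ (p0 ∧ p1))
  [∧I] p1, p0 ⊢ (p0 ∧ p1)
    [Ax] p0 ⊢ p0
    [Ax] p1 ⊢ p1

Result: YES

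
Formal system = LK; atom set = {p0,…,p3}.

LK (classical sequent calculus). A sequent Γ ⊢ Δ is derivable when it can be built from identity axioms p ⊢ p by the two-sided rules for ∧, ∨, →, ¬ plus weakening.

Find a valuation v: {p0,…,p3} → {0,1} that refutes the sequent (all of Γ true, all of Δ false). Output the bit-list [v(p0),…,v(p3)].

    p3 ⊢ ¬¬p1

Search for a countermodel by truth-table:
  v=0000: Γ:[p3=F] Δ:[¬¬p1=F] refutes=False
  v=0001: Γ:[p3=T] Δ:[¬¬p1=F] refutes=True  ← countermodel

Result: [0, 0, 0, 1]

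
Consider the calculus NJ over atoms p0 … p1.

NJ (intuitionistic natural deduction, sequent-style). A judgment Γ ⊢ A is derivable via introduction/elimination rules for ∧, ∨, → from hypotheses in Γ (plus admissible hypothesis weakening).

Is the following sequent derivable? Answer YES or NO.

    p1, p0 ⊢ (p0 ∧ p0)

Derivation (root first):
[∧I] p1, p0 ⊢ (p0 ∧ p0)
  [Wk] p0, p0 ⊢ p0
    [Ax] p0 ⊢ p0
  [Wk] p0, p0, p1 ⊢ p0
    [Wk] p0, p0 ⊢ p0
      [Ax] p0 ⊢ p0

Result: YES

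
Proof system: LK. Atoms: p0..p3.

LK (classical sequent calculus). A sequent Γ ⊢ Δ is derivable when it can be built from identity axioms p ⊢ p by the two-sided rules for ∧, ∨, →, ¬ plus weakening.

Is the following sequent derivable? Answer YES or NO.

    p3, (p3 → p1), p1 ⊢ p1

Proof tree:
[WL] p3, (p3 → p1), p1 ⊢ p1
  [→L] p3, (p3 → p1) ⊢ p1
    [Ax] p3 ⊢ p3
    [Ax] p1 ⊢ p1

Result: YES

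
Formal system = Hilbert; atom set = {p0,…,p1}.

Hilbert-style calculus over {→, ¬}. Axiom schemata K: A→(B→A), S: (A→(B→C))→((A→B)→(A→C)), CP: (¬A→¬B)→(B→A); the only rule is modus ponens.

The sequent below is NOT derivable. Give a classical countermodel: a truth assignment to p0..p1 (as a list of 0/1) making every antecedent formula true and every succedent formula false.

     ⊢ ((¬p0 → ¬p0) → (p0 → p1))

Truth-table refutation:
  v=00: Γ:[] Δ:[((¬p0 → ¬p0) → (p0 → p1))=T] refutes=False
  v=01: Γ:[] Δ:[((¬p0 → ¬p0) → (p0 → p1))=T] refutes=False
  v=10: Γ:[] Δ:[((¬p0 → ¬p0) → (p0 → p1))=F] refutes=True  ← countermodel

Result: [1, 0]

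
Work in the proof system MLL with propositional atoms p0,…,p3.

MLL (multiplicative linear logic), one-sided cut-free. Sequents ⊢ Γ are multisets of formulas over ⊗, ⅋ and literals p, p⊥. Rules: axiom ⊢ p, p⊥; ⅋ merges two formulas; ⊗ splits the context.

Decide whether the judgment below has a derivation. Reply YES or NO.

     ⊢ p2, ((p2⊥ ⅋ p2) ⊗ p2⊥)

Derivation trace:
[⊗]  ⊢ p2, ((p2⊥ ⅋ p2) ⊗ p2⊥)
  [⅋]  ⊢ (p2⊥ ⅋ p2)
    [Ax]  ⊢ p2, p2⊥
  [Ax]  ⊢ p2, p2⊥

Result: YES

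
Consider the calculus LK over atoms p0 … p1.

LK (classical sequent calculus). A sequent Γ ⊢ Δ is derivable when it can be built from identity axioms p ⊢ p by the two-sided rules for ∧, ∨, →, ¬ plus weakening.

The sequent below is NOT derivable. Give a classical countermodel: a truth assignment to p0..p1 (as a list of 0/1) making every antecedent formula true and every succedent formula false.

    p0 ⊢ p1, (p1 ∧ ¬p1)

Truth-table refutation:
  v=00: Γ:[p0=F] Δ:[p1=F, (p1 ∧ ¬p1)=F] refutes=False
  v=01: Γ:[p0=F] Δ:[p1=T, (p1 ∧ ¬p1)=F] refutes=False
  v=10: Γ:[p0=T] Δ:[p1=F, (p1 ∧ ¬p1)=F] refutes=True  ← countermodel

Result: [1, 0]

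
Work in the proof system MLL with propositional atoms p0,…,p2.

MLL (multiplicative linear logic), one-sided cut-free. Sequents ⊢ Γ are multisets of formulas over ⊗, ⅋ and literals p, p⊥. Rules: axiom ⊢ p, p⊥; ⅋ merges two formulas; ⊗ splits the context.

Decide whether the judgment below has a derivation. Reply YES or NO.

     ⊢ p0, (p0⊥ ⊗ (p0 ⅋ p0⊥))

Derivation trace:
[⊗]  ⊢ p0, (p0⊥ ⊗ (p0 ⅋ p0⊥))
  [Ax]  ⊢ p0, p0⊥
  [⅋]  ⊢ (p0 ⅋ p0⊥)
    [Ax]  ⊢ p0, p0⊥

Result: YES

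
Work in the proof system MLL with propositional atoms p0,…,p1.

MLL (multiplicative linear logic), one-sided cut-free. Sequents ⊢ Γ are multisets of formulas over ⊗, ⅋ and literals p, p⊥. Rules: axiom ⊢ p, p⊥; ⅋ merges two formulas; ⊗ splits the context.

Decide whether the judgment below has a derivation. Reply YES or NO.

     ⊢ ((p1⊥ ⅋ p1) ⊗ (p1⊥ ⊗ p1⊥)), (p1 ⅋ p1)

Derivation trace:
[⅋]  ⊢ ((p1⊥ ⅋ p1) ⊗ (p1⊥ ⊗ p1⊥)), (p1 ⅋ p1)
  [⊗]  ⊢ p1, p1, ((p1⊥ ⅋ p1) ⊗ (p1⊥ ⊗ p1⊥))
    [⅋]  ⊢ (p1⊥ ⅋ p1)
      [Ax]  ⊢ p1, p1⊥
    [⊗]  ⊢ p1, p1, (p1⊥ ⊗ p1⊥)
      [Ax]  ⊢ p1, p1⊥
      [Ax]  ⊢ p1, p1⊥

Result: YES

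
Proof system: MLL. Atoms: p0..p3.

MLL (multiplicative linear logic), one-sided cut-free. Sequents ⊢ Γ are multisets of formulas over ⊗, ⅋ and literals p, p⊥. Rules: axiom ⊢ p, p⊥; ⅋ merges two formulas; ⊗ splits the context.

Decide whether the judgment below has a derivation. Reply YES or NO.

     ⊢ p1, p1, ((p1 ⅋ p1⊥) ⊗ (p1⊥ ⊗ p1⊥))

Derivation trace:
[⊗]  ⊢ p1, p1, ((p1 ⅋ p1⊥) ⊗ (p1⊥ ⊗ p1⊥))
  [⅋]  ⊢ (p1 ⅋ p1⊥)
    [Ax]  ⊢ p1, p1⊥
  [⊗]  ⊢ p1, p1, (p1⊥ ⊗ p1⊥)
    [Ax]  ⊢ p1, p1⊥
    [Ax]  ⊢ p1, p1⊥

Result: YES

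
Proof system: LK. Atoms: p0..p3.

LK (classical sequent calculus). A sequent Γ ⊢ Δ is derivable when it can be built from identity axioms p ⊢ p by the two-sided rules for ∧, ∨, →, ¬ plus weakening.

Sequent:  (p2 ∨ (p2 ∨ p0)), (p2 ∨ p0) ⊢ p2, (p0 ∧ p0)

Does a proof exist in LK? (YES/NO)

Derivation trace:
[∧R] (p2 ∨ (p2 ∨ p0)), (p2 ∨ p0) ⊢ p2, (p0 ∧ p0)
  [∨L] (p2 ∨ p0) ⊢ p2, p0
    [Ax] p2 ⊢ p2
    [Ax] p0 ⊢ p0
  [∨L] (p2 ∨ (p2 ∨ p0)) ⊢ p2, p0
    [Ax] p2 ⊢ p2
    [∨L] (p2 ∨ p0) ⊢ p2, p0
      [Ax] p2 ⊢ p2
      [Ax] p0 ⊢ p0

Result: YES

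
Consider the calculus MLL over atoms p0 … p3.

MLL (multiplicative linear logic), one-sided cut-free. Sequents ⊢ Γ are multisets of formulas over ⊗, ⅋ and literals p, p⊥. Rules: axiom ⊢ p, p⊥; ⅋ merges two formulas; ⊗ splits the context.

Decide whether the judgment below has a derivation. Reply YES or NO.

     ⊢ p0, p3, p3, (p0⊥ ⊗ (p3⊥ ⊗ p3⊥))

Derivation (root first):
[⊗]  ⊢ p0, p3, p3, (p0⊥ ⊗ (p3⊥ ⊗ p3⊥))
  [Ax]  ⊢ p0, p0⊥
  [⊗]  ⊢ p3, p3, (p3⊥ ⊗ p3⊥)
    [Ax]  ⊢ p3, p3⊥
    [Ax]  ⊢ p3, p3⊥

Result: YES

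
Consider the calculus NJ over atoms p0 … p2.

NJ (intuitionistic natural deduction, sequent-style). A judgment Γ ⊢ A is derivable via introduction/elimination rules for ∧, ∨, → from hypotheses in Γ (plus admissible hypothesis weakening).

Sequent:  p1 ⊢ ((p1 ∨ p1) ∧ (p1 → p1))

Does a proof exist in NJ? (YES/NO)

Proof tree:
[∧I] p1 ⊢ ((p1 ∨ p1) ∧ (p1 → p1))
  [∨I₂] p1 ⊢ (p1 ∨ p1)
    [Ax] p1 ⊢ p1
  [→I]  ⊢ (p1 → p1)
    [Ax] p1 ⊢ p1

Result: YES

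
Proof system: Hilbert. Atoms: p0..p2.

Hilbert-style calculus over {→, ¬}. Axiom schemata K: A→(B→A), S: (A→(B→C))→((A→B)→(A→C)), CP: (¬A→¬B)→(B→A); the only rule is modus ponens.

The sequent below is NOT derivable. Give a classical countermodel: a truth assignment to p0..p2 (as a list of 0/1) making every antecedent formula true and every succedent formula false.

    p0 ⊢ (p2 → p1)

Truth-table refutation:
  v=000: Γ:[p0=F] Δ:[(p2 → p1)=T] refutes=False
  v=001: Γ:[p0=F] Δ:[(p2 → p1)=F] refutes=False
  v=010: Γ:[p0=F] Δ:[(p2 → p1)=T] refutes=False
  v=011: Γ:[p0=F] Δ:[(p2 → p1)=T] refutes=False
  v=100: Γ:[p0=T] Δ:[(p2 → p1)=T] refutes=False
  v=101: Γ:[p0=T] Δ:[(p2 → p1)=F] refutes=True  ← countermodel

Result: [1, 0, 1]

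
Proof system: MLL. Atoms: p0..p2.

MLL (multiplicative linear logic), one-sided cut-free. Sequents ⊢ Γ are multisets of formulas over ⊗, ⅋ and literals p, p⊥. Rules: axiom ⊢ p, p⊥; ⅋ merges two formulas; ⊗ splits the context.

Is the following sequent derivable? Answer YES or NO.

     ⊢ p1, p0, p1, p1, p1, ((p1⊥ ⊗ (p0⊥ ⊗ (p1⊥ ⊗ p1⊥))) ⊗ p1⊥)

Derivation (root first):
[⊗]  ⊢ p1, p0, p1, p1, p1, ((p1⊥ ⊗ (p0⊥ ⊗ (p1⊥ ⊗ p1⊥))) ⊗ p1⊥)
  [⊗]  ⊢ p1, p0, p1, p1, (p1⊥ ⊗ (p0⊥ ⊗ (p1⊥ ⊗ p1⊥)))
    [Ax]  ⊢ p1, p1⊥
    [⊗]  ⊢ p0, p1, p1, (p0⊥ ⊗ (p1⊥ ⊗ p1⊥))
      [Ax]  ⊢ p0, p0⊥
      [⊗]  ⊢ p1, p1, (p1⊥ ⊗ p1⊥)
        [Ax]  ⊢ p1, p1⊥
        [Ax]  ⊢ p1, p1⊥
  [Ax]  ⊢ p1, p1⊥

Result: YES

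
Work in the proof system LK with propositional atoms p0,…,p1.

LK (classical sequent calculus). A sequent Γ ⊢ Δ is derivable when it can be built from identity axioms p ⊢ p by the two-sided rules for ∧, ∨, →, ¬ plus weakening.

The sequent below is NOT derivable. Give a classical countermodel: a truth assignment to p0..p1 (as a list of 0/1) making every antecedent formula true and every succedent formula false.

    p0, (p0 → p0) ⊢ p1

Enumerate valuations to refute Γ ⊢ Δ:
  v=00: Γ:[p0=F, (p0 → p0)=T] Δ:[p1=F] refutes=False
  v=01: Γ:[p0=F, (p0 → p0)=T] Δ:[p1=T] refutes=False
  v=10: Γ:[p0=T, (p0 → p0)=T] Δ:[p1=F] refutes=True  ← countermodel

Result: [1, 0]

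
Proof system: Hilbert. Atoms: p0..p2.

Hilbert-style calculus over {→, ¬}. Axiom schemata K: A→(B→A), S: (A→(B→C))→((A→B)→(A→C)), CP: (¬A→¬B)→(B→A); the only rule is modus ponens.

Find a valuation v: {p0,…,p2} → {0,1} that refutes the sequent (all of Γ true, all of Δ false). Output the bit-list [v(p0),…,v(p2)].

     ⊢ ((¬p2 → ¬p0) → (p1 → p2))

Search for a countermodel by truth-table:
  v=000: Γ:[] Δ:[((¬p2 → ¬p0) → (p1 → p2))=T] refutes=False
  v=001: Γ:[] Δ:[((¬p2 → ¬p0) → (p1 → p2))=T] refutes=False
  v=010: Γ:[] Δ:[((¬p2 → ¬p0) → (p1 → p2))=F] refutes=True  ← countermodel

Result: [0, 1, 0]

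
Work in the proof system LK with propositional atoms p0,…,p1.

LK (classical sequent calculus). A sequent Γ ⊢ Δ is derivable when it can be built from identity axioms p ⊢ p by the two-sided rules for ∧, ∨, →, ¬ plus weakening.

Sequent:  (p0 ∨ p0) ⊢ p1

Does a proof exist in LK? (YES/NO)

Search for a countermodel by truth-table:
  v=00: Γ:[(p0 ∨ p0)=F] Δ:[p1=F] refutes=False
  v=01: Γ:[(p0 ∨ p0)=F] Δ:[p1=T] refutes=False
  v=10: Γ:[(p0 ∨ p0)=T] Δ:[p1=F] refutes=True  ← countermodel

Result: NO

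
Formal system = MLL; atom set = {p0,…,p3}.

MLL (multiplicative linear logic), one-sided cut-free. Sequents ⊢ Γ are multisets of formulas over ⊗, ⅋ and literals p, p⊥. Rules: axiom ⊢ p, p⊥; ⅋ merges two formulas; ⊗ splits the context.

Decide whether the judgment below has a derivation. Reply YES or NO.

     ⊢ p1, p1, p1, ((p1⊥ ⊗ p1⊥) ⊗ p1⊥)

Derivation (root first):
[⊗]  ⊢ p1, p1, p1, ((p1⊥ ⊗ p1⊥) ⊗ p1⊥)
  [⊗]  ⊢ p1, p1, (p1⊥ ⊗ p1⊥)
    [Ax]  ⊢ p1, p1⊥
    [Ax]  ⊢ p1, p1⊥
  [Ax]  ⊢ p1, p1⊥

Result: YES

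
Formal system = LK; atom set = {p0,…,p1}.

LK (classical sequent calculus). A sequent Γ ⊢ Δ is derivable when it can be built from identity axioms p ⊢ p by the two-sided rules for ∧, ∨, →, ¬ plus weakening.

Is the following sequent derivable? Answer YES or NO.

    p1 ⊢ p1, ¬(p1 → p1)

Derivation trace:
[¬R] p1 ⊢ p1, ¬(p1 → p1)
  [→L] p1, (p1 → p1) ⊢ p1
    [Ax] p1 ⊢ p1
    [WL] p1, p1 ⊢ p1
      [Ax] p1 ⊢ p1

Result: YES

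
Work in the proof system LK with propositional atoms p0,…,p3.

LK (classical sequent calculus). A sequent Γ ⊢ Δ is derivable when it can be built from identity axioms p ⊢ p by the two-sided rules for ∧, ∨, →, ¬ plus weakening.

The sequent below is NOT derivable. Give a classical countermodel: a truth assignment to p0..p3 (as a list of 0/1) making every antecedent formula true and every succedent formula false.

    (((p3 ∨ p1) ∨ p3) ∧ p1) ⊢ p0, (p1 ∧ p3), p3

Truth-table refutation:
  v=0000: Γ:[(((p3 ∨ p1) ∨ p3) ∧ p1)=F] Δ:[p0=F, (p1 ∧ p3)=F, p3=F] refutes=False
  v=0001: Γ:[(((p3 ∨ p1) ∨ p3) ∧ p1)=F] Δ:[p0=F, (p1 ∧ p3)=F, p3=T] refutes=False
  v=0010: Γ:[(((p3 ∨ p1) ∨ p3) ∧ p1)=F] Δ:[p0=F, (p1 ∧ p3)=F, p3=F] refutes=False
  v=0011: Γ:[(((p3 ∨ p1) ∨ p3) ∧ p1)=F] Δ:[p0=F, (p1 ∧ p3)=F, p3=T] refutes=False
  v=0100: Γ:[(((p3 ∨ p1) ∨ p3) ∧ p1)=T] Δ:[p0=F, (p1 ∧ p3)=F, p3=F] refutes=True  ← countermodel

Result: [0, 1, 0, 0]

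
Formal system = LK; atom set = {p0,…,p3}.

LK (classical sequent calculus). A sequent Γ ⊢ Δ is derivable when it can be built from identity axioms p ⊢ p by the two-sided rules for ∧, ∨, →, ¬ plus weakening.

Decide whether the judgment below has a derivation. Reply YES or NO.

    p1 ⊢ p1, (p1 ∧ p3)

Proof tree:
[∧R] p1 ⊢ p1, (p1 ∧ p3)
  [Ax] p1 ⊢ p1
  [WR] p1 ⊢ p1, p3
    [Ax] p1 ⊢ p1

Result: YES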